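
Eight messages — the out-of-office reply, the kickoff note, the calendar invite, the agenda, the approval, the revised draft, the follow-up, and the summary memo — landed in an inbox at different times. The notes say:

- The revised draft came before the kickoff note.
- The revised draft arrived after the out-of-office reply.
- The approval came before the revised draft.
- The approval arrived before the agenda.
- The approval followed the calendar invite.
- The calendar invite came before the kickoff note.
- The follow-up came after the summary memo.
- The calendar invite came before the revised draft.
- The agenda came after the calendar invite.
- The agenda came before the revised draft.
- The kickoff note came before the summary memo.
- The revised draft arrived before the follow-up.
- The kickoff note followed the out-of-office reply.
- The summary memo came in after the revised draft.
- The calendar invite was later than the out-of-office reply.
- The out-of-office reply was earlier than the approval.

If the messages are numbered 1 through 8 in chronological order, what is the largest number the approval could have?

The approval must come before the agenda, the follow-up, the kickoff note, the revised draft, and the summary memo — 5 messages forced after it.
Everything else can be placed before the approval in some valid order, so the approval can sit as late as position 8 − 5 = 3.

3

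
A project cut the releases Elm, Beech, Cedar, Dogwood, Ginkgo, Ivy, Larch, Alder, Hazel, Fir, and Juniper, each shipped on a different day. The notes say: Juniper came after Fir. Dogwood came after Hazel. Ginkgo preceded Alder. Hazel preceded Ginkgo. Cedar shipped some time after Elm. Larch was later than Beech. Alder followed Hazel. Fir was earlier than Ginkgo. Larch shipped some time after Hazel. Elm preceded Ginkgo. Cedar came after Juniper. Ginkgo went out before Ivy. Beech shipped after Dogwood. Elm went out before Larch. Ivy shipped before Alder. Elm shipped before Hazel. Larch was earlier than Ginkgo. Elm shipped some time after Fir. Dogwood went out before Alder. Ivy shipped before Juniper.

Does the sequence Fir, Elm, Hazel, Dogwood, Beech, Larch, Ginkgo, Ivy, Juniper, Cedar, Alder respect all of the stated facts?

yes

Check each stated constraint against the proposed order — e.g. Hazel is ahead of Alder; Fir is ahead of Juniper. Every pair is in the required order; nothing is violated.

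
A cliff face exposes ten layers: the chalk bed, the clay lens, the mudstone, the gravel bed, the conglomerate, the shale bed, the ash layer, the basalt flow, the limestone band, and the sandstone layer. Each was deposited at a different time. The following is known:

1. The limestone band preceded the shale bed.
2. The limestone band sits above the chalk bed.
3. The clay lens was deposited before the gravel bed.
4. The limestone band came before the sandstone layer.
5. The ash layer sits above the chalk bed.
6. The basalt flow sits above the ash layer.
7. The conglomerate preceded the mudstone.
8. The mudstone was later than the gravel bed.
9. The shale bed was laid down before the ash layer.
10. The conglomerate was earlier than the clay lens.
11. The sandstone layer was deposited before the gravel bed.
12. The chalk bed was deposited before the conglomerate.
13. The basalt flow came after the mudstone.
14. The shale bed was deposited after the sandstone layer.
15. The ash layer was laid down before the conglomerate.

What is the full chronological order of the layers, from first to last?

the chalk bed, the limestone band, the sandstone layer, the shale bed, the ash layer, the conglomerate, the clay lens, the gravel bed, the mudstone, the basalt flow

The constraints fix every adjacent pair, so only one ordering works:
the chalk bed → the limestone band → the sandstone layer → the shale bed → the ash layer → the conglomerate → the clay lens → the gravel bed → the mudstone → the basalt flow.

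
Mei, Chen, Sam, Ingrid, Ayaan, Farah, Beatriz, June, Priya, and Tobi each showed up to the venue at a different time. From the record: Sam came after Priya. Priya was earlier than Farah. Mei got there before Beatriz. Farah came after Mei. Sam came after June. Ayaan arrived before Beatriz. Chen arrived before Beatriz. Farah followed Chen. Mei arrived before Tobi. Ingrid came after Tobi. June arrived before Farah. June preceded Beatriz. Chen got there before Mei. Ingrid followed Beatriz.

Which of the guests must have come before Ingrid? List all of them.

Directly stated before Ingrid: Beatriz and Tobi.
Ayaan reaches Ingrid via Ayaan → Beatriz → Ingrid.
Chen reaches Ingrid via Chen → Beatriz → Ingrid.
June reaches Ingrid via June → Beatriz → Ingrid.
Likewise Mei reaches Ingrid by chaining the stated constraints.

Ayaan, Beatriz, Chen, June, Mei, Tobi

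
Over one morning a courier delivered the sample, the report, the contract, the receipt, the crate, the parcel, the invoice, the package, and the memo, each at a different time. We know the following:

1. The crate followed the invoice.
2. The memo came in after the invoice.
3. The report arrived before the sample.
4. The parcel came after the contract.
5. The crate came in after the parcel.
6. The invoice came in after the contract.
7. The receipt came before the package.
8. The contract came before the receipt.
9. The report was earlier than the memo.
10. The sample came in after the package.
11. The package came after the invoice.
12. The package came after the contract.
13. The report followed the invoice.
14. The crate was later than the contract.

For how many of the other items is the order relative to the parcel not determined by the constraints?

6

Forced before the parcel: the contract; forced after the parcel: the crate.
That leaves the invoice, the memo, the package, the receipt, the report, and the sample with no forced order relative to the parcel — 6.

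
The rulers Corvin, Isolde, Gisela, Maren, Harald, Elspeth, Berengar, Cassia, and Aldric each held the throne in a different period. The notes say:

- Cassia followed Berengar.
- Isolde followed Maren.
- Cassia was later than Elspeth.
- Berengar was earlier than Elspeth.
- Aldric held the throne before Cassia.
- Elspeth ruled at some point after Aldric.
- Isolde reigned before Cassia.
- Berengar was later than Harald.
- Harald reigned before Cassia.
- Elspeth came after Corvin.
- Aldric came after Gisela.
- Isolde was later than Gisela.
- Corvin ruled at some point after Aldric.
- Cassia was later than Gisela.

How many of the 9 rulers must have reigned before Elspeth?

5

Directly stated before Elspeth: Aldric, Berengar, and Corvin.
Gisela reaches Elspeth via Gisela → Aldric → Elspeth.
Harald reaches Elspeth via Harald → Berengar → Elspeth.
That's Aldric, Berengar, Corvin, Gisela, and Harald — 5 in all.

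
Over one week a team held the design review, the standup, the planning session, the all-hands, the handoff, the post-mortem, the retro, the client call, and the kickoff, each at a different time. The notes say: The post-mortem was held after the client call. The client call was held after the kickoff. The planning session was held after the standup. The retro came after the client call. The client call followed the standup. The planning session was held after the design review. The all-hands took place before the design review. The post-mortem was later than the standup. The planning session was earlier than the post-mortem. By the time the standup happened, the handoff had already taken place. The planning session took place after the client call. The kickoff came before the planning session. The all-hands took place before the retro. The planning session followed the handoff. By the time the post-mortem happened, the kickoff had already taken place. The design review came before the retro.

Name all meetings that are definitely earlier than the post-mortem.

Directly stated before the post-mortem: the client call, the kickoff, the planning session, and the standup.
The all-hands reaches the post-mortem via the all-hands → the design review → the planning session → the post-mortem.
The design review reaches the post-mortem via the design review → the planning session → the post-mortem.
The handoff reaches the post-mortem via the handoff → the standup → the post-mortem.

the all-hands, the client call, the design review, the handoff, the kickoff, the planning session, the standup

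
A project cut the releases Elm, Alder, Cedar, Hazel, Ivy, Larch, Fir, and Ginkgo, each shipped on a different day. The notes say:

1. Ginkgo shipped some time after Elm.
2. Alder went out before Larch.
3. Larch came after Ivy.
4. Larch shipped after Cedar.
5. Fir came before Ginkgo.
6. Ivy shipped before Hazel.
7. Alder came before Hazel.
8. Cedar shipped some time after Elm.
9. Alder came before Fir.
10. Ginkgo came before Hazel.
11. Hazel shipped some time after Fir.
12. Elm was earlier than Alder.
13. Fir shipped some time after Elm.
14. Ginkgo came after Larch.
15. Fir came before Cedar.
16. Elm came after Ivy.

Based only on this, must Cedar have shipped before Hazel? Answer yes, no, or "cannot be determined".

yes

Chain the constraints: Cedar → Larch → Ginkgo → Hazel. Each link is directly stated, so Cedar comes before Hazel.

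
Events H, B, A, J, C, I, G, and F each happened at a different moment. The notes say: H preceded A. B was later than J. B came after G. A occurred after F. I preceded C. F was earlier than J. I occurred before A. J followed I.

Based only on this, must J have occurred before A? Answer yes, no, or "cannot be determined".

No chain of stated constraints runs from J to A, and none runs from A to J either.
So the relative order of J and A is not fixed by the given facts.

cannot be determined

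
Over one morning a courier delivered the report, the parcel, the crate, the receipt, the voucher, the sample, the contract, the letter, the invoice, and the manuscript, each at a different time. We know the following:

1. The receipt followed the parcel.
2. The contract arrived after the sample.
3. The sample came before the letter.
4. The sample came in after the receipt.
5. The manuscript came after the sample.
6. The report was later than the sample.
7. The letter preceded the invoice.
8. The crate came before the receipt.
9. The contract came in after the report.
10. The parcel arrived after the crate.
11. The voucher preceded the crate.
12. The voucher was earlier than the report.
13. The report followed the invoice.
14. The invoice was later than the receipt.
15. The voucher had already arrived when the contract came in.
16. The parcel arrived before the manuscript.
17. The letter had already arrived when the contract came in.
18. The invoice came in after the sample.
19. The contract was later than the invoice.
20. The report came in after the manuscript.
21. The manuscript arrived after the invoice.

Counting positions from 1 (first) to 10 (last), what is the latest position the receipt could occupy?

The receipt must come before the contract, the invoice, the letter, the manuscript, the report, and the sample — 6 items forced after it.
Everything else can be placed before the receipt in some valid order, so the receipt can sit as late as position 10 − 6 = 4.

4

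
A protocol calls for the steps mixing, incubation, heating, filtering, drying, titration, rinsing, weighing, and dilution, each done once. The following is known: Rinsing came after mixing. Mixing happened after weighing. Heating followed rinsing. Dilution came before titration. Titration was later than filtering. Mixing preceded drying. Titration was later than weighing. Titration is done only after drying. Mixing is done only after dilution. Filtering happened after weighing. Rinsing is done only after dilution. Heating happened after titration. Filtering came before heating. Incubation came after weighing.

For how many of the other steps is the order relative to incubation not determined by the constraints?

7

Forced before incubation: weighing.
That leaves dilution, drying, filtering, heating, mixing, rinsing, and titration with no forced order relative to incubation — 7.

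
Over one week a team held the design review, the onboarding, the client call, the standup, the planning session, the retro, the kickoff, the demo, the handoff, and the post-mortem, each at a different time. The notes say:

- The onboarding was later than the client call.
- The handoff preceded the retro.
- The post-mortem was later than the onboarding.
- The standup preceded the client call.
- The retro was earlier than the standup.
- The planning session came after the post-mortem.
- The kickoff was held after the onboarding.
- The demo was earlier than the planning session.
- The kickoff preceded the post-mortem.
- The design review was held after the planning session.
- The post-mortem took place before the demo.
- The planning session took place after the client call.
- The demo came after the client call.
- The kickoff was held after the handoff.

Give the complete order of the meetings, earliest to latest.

the handoff, the retro, the standup, the client call, the onboarding, the kickoff, the post-mortem, the demo, the planning session, the design review

The constraints fix every adjacent pair, so only one ordering works:
the handoff → the retro → the standup → the client call → the onboarding → the kickoff → the post-mortem → the demo → the planning session → the design review.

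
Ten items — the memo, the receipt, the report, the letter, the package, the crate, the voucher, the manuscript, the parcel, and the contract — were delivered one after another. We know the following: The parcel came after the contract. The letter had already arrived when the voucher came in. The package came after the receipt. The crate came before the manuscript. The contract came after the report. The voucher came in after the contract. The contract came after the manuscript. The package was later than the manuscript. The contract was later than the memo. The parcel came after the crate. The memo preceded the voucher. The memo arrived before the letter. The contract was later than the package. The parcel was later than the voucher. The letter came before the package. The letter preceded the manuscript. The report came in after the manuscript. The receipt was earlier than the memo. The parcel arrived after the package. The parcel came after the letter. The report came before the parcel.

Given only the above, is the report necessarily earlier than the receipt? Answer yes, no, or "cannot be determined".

Tracing the constraints gives the receipt → the memo → the letter → the manuscript → the report, so the receipt must come before the report.
That means the report cannot be before the receipt.

no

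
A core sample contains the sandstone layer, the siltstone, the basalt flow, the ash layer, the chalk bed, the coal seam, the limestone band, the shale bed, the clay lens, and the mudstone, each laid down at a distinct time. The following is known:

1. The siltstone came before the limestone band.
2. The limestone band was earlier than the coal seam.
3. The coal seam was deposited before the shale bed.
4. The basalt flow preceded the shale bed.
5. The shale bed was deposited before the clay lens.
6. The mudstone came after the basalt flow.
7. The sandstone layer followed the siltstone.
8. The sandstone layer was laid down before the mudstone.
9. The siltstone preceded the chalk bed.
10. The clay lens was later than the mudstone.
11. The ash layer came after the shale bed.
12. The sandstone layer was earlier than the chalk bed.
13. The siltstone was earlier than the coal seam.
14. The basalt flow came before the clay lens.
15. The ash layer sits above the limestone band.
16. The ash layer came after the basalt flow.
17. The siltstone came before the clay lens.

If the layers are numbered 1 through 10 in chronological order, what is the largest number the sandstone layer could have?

The sandstone layer must come before the chalk bed, the clay lens, and the mudstone — 3 layers forced after it.
Everything else can be placed before the sandstone layer in some valid order, so the sandstone layer can sit as late as position 10 − 3 = 7.

7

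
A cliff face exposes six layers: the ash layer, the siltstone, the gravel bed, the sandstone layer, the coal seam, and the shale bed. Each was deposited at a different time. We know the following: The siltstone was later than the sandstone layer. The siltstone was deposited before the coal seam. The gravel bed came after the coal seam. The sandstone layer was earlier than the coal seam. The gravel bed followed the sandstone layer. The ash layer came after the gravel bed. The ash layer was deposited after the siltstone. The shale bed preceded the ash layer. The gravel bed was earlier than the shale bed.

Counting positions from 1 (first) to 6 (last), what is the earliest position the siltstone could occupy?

2

The sandstone layer must come before the siltstone — 1 forced predecessor.
Nothing else is forced ahead of the siltstone, so its earliest slot is position 1 + 1 = 2.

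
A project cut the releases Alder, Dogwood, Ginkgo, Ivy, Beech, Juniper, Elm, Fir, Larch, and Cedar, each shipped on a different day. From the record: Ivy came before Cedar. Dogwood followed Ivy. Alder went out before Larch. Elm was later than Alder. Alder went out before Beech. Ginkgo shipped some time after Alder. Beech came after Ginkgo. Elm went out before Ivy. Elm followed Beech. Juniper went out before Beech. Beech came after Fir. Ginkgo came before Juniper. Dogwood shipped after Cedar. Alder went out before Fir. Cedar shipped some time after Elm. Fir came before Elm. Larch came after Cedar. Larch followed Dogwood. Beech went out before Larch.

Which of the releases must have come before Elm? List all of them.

Alder, Beech, Fir, Ginkgo, Juniper

Directly stated before Elm: Alder, Beech, and Fir.
Ginkgo reaches Elm via Ginkgo → Beech → Elm.
Juniper reaches Elm via Juniper → Beech → Elm.
No chain forces Larch (or any of the others) ahead of Elm.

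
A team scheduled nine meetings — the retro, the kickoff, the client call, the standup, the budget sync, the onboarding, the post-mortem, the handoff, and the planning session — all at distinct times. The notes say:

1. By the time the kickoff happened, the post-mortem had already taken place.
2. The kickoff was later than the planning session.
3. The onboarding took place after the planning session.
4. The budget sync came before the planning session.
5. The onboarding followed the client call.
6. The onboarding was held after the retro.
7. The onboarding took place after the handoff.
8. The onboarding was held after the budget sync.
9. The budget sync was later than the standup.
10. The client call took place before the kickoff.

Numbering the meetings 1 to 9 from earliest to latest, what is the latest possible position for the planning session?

7

The planning session must come before the kickoff and the onboarding — 2 meetings forced after it.
Everything else can be placed before the planning session in some valid order, so the planning session can sit as late as position 9 − 2 = 7.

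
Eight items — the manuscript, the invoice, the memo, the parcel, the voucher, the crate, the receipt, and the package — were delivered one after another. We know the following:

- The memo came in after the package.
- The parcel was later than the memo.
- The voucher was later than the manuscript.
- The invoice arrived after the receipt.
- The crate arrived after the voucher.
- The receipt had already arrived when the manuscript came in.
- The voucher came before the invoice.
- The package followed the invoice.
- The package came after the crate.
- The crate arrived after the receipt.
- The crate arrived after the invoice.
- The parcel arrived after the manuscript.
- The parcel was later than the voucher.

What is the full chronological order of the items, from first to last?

the receipt, the manuscript, the voucher, the invoice, the crate, the package, the memo, the parcel

The constraints fix every adjacent pair, so only one ordering works:
the receipt → the manuscript → the voucher → the invoice → the crate → the package → the memo → the parcel.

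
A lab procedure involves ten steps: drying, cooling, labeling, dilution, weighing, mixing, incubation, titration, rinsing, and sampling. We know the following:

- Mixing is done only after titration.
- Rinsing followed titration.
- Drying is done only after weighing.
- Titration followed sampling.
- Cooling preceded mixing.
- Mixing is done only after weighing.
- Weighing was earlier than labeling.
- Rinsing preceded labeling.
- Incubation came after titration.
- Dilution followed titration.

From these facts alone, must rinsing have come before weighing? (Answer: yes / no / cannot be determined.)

cannot be determined

No chain of stated constraints runs from rinsing to weighing, and none runs from weighing to rinsing either.
So the relative order of rinsing and weighing is not fixed by the given facts.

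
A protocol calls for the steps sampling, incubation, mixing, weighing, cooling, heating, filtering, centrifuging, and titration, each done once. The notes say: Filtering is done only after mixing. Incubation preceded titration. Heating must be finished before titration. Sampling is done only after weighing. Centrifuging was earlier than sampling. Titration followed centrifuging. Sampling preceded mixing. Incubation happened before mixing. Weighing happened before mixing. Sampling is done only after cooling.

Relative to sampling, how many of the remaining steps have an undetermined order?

3

Forced before sampling: centrifuging, cooling, and weighing; forced after sampling: filtering and mixing.
That leaves heating, incubation, and titration with no forced order relative to sampling — 3.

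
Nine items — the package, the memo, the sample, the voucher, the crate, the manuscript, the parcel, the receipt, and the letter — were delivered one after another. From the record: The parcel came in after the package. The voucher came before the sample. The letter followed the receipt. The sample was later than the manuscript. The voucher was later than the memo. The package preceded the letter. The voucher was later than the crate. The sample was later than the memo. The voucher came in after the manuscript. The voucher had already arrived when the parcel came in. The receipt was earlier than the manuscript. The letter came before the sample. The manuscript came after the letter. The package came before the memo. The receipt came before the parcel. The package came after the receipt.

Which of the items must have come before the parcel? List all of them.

Directly stated before the parcel: the package, the receipt, and the voucher.
The crate reaches the parcel via the crate → the voucher → the parcel.
The letter reaches the parcel via the letter → the manuscript → the voucher → the parcel.
The manuscript reaches the parcel via the manuscript → the voucher → the parcel.
Likewise the memo reaches the parcel by chaining the stated constraints.
No chain forces the sample ahead of the parcel.

the crate, the letter, the manuscript, the memo, the package, the receipt, the voucher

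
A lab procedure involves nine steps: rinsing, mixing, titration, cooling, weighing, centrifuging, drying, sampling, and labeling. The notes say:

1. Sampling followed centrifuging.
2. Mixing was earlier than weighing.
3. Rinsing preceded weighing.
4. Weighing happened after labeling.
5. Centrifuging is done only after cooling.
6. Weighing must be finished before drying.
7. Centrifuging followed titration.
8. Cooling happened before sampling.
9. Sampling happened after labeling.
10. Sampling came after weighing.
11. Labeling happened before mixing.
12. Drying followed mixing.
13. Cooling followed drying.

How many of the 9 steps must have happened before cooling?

Directly stated before cooling: drying.
Labeling reaches cooling via labeling → weighing → drying → cooling.
Mixing reaches cooling via mixing → drying → cooling.
Rinsing reaches cooling via rinsing → weighing → drying → cooling.
Likewise weighing reaches cooling by chaining the stated constraints.
That's drying, labeling, mixing, rinsing, and weighing — 5 in all.

5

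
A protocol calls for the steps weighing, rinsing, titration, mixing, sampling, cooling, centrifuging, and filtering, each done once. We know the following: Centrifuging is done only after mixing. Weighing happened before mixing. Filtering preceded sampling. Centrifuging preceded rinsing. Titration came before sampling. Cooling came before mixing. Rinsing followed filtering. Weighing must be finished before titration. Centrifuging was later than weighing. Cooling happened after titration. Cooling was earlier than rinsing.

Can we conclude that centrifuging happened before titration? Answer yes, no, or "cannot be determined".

no

Tracing the constraints gives titration → cooling → mixing → centrifuging, so titration must come before centrifuging.
That means centrifuging cannot be before titration.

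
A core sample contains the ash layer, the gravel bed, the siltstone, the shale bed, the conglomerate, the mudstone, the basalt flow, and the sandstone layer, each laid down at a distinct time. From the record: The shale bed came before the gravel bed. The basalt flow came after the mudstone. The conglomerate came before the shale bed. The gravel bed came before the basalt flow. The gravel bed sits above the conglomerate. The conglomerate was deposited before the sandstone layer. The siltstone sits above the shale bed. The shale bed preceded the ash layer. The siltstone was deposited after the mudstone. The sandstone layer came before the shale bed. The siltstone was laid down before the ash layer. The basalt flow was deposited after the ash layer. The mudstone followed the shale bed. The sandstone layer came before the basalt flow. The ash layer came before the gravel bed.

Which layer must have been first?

The conglomerate has a chain of constraints placing it before every other layer, so the conglomerate must be first.

the conglomerate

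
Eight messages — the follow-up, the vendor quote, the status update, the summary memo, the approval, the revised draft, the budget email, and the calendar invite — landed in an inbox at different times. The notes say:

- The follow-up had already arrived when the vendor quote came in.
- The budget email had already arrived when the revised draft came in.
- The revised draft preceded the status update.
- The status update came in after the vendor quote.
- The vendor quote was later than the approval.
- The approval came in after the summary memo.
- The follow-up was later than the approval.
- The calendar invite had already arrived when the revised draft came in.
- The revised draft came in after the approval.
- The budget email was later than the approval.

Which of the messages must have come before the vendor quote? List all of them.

the approval, the follow-up, the summary memo

Directly stated before the vendor quote: the approval and the follow-up.
The summary memo reaches the vendor quote via the summary memo → the approval → the vendor quote.
No chain forces the status update (or any of the others) ahead of the vendor quote.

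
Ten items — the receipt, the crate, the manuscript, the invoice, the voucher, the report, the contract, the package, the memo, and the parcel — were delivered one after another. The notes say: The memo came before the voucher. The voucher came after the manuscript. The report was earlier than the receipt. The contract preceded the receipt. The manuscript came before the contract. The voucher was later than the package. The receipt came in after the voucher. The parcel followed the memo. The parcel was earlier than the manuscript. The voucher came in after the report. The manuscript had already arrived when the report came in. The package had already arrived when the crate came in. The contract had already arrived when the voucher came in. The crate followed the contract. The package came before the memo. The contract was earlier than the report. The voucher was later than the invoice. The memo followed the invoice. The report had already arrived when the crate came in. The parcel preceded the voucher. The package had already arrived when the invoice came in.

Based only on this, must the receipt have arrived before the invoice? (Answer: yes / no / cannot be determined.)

no

Tracing the constraints gives the invoice → the voucher → the receipt, so the invoice must come before the receipt.
That means the receipt cannot be before the invoice.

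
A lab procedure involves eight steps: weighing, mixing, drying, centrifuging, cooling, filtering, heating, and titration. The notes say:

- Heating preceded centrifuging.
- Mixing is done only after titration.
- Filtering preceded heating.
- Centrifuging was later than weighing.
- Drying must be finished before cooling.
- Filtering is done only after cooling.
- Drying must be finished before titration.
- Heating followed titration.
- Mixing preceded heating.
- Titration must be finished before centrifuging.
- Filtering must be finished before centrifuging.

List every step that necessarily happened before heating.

Directly stated before heating: filtering, mixing, and titration.
Cooling reaches heating via cooling → filtering → heating.
Drying reaches heating via drying → titration → heating.

cooling, drying, filtering, mixing, titration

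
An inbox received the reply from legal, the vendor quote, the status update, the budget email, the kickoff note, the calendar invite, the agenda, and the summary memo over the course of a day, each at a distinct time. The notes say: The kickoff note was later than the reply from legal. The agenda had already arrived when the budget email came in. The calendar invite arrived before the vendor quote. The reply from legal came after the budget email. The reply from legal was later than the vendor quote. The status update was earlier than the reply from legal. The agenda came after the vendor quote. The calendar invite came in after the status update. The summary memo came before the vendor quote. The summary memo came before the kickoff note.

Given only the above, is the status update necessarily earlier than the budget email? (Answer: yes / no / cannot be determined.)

Chain the constraints: the status update → the calendar invite → the vendor quote → the agenda → the budget email. Each link is directly stated, so the status update comes before the budget email.

yes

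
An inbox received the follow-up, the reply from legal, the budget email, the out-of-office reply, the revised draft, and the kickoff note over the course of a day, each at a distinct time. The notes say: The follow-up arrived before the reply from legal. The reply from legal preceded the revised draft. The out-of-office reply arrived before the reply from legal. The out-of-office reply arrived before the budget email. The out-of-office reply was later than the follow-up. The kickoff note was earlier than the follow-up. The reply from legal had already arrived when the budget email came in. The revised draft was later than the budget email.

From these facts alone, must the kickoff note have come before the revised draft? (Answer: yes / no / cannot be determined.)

yes

Chain the constraints: the kickoff note → the follow-up → the reply from legal → the revised draft. Each link is directly stated, so the kickoff note comes before the revised draft.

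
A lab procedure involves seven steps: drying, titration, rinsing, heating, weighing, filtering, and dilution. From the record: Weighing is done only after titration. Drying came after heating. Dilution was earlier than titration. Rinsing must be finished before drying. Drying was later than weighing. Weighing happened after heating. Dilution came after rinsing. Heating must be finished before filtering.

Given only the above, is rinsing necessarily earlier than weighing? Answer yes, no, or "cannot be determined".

Chain the constraints: rinsing → dilution → titration → weighing. Each link is directly stated, so rinsing comes before weighing.

yes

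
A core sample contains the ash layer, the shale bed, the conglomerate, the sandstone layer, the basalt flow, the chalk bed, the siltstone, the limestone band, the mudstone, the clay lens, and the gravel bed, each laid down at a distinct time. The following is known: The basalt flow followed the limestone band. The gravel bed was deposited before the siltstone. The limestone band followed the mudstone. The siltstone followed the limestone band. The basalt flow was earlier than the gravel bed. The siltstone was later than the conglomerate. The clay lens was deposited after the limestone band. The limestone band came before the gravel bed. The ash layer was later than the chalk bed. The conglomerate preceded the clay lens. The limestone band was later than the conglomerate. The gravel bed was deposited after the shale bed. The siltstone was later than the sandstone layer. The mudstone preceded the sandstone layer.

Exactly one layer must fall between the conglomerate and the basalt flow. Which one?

Tracing the constraints gives the conglomerate → the limestone band → the basalt flow, so the limestone band sits after the conglomerate and before the basalt flow.
No other layer is forced both after the conglomerate and before the basalt flow.

the limestone band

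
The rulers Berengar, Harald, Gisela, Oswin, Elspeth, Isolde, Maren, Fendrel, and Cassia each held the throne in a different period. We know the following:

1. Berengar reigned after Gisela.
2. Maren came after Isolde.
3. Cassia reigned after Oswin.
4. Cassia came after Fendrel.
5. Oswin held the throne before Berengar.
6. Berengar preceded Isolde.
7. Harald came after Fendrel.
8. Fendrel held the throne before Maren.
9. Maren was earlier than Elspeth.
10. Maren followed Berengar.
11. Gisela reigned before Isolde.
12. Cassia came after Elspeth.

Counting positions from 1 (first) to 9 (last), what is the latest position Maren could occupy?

7

Maren must come before Cassia and Elspeth — 2 rulers forced after them.
Everything else can be placed before Maren in some valid order, so Maren can sit as late as position 9 − 2 = 7.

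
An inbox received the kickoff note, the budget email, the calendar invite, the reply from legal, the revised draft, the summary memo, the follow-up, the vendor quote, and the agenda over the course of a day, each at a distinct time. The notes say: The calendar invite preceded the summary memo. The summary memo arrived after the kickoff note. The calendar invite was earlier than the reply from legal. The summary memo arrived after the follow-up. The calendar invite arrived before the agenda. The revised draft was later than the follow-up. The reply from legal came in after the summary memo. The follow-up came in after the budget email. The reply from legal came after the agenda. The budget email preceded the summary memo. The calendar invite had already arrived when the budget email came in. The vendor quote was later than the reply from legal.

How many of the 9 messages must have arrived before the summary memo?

Directly stated before the summary memo: the budget email, the calendar invite, the follow-up, and the kickoff note.
No chain forces the vendor quote (or any of the others) ahead of the summary memo.
That's the budget email, the calendar invite, the follow-up, and the kickoff note — 4 in all.

4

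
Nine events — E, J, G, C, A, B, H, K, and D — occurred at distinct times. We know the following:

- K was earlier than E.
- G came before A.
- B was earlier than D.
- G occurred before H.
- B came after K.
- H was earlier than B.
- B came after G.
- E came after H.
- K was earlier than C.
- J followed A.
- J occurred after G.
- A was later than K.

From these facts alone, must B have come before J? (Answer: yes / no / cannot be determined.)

No chain of stated constraints runs from B to J, and none runs from J to B either.
So the relative order of B and J is not fixed by the given facts.

cannot be determined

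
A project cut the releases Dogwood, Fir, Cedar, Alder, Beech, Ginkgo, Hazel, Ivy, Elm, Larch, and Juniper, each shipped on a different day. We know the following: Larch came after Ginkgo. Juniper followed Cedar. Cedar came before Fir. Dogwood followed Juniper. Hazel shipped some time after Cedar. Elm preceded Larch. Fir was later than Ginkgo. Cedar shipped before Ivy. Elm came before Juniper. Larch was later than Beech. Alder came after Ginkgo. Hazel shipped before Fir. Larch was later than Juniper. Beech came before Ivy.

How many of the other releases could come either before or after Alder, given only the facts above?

9

Forced before Alder: Ginkgo.
That leaves Beech, Cedar, Dogwood, Elm, Fir, Hazel, Ivy, Juniper, and Larch with no forced order relative to Alder — 9.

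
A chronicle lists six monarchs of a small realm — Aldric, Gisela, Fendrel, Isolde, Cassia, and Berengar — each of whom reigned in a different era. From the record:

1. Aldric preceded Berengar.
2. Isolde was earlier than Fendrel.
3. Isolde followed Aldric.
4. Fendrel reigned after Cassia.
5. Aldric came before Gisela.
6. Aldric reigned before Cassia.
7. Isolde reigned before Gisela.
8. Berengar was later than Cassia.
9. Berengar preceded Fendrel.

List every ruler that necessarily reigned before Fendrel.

Directly stated before Fendrel: Berengar, Cassia, and Isolde.
Aldric reaches Fendrel via Aldric → Berengar → Fendrel.
No chain forces Gisela ahead of Fendrel.

Aldric, Berengar, Cassia, Isolde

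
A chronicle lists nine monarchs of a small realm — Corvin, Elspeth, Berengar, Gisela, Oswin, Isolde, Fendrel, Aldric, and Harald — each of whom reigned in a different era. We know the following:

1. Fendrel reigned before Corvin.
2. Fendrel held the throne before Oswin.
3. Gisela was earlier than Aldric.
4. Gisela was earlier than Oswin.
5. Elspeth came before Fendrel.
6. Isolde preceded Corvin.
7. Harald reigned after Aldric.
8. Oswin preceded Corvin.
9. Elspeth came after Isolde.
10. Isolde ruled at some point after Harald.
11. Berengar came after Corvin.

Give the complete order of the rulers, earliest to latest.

Gisela, Aldric, Harald, Isolde, Elspeth, Fendrel, Oswin, Corvin, Berengar

The constraints fix every adjacent pair, so only one ordering works:
Gisela → Aldric → Harald → Isolde → Elspeth → Fendrel → Oswin → Corvin → Berengar.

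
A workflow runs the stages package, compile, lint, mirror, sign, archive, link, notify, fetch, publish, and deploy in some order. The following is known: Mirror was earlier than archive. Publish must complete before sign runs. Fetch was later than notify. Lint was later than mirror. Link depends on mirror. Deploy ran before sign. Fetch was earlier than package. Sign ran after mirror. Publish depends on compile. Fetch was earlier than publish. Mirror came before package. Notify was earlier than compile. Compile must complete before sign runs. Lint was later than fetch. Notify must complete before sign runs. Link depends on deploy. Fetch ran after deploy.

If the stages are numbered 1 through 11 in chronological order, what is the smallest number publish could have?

Compile, deploy, fetch, and notify must all come before publish — 4 forced predecessors.
Nothing else is forced ahead of publish, so its earliest slot is position 4 + 1 = 5.

5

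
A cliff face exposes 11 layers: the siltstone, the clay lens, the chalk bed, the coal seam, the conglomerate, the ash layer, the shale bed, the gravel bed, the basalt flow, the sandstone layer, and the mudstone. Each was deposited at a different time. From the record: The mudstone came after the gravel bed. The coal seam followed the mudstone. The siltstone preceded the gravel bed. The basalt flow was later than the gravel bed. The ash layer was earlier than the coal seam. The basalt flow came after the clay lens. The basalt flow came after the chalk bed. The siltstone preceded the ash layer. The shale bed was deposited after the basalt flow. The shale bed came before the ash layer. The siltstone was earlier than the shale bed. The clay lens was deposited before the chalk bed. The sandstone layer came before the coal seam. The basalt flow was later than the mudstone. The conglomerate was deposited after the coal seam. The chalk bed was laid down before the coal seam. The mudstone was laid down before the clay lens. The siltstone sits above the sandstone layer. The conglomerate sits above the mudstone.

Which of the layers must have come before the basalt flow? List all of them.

Directly stated before the basalt flow: the chalk bed, the clay lens, the gravel bed, and the mudstone.
The sandstone layer reaches the basalt flow via the sandstone layer → the siltstone → the gravel bed → the basalt flow.
The siltstone reaches the basalt flow via the siltstone → the gravel bed → the basalt flow.

the chalk bed, the clay lens, the gravel bed, the mudstone, the sandstone layer, the siltstone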